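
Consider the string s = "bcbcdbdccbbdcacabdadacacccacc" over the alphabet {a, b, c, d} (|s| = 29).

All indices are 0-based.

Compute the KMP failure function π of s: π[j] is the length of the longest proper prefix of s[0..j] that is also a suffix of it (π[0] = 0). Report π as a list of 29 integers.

[0, 0, 1, 2, 0, 1, 0, 0, 0, 1, 1, 0, 0, 0, 0, 0, 1, 0, 0, 0, 0, 0, 0, 0, 0, 0, 0, 0, 0]

π[0] = 0
j=1 s[j]='c': π[1]=0 (border '')
j=2 s[j]='b': π[2]=1 (border 'b')
j=3 s[j]='c': π[3]=2 (border 'bc')
j=4 s[j]='d': k: 2→0; π[4]=0 (border '')
j=5 s[j]='b': π[5]=1 (border 'b')
j=6 s[j]='d': k: 1→0; π[6]=0 (border '')
j=7 s[j]='c': π[7]=0 (border '')
j=8 s[j]='c': π[8]=0 (border '')
j=9 s[j]='b': π[9]=1 (border 'b')
j=10 s[j]='b': k: 1→0; π[10]=1 (border 'b')
j=11 s[j]='d': k: 1→0; π[11]=0 (border '')
j=12 s[j]='c': π[12]=0 (border '')
j=13 s[j]='a': π[13]=0 (border '')
j=14 s[j]='c': π[14]=0 (border '')
j=15 s[j]='a': π[15]=0 (border '')
j=16 s[j]='b': π[16]=1 (border 'b')
j=17 s[j]='d': k: 1→0; π[17]=0 (border '')
j=18 s[j]='a': π[18]=0 (border '')
j=19 s[j]='d': π[19]=0 (border '')
j=20 s[j]='a': π[20]=0 (border '')
j=21 s[j]='c': π[21]=0 (border '')
j=22 s[j]='a': π[22]=0 (border '')
j=23 s[j]='c': π[23]=0 (border '')
j=24 s[j]='c': π[24]=0 (border '')
j=25 s[j]='c': π[25]=0 (border '')
j=26 s[j]='a': π[26]=0 (border '')
j=27 s[j]='c': π[27]=0 (border '')
j=28 s[j]='c': π[28]=0 (border '')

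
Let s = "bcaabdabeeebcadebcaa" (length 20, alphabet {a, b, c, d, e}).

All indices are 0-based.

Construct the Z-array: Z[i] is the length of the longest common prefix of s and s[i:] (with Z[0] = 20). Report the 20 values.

[20, 0, 0, 0, 1, 0, 0, 1, 0, 0, 0, 3, 0, 0, 0, 0, 4, 0, 0, 0]

Z[0]=20
i=1: outside box; Z[1]=0
i=2: outside box; Z[2]=0
i=3: outside box; Z[3]=0
i=4: outside box; Z[4]=1 grow→box=[4,5)
i=5: outside box; Z[5]=0
i=6: outside box; Z[6]=0
i=7: outside box; Z[7]=1 grow→box=[7,8)
i=8: outside box; Z[8]=0
i=9: outside box; Z[9]=0
i=10: outside box; Z[10]=0
i=11: outside box; Z[11]=3 grow→box=[11,14)
i=12: min(r-i=2, Z[1]=0)=0; Z[12]=0
i=13: min(r-i=1, Z[2]=0)=0; Z[13]=0
i=14: outside box; Z[14]=0
i=15: outside box; Z[15]=0
i=16: outside box; Z[16]=4 grow→box=[16,20)
i=17: min(r-i=3, Z[1]=0)=0; Z[17]=0
i=18: min(r-i=2, Z[2]=0)=0; Z[18]=0
i=19: min(r-i=1, Z[3]=0)=0; Z[19]=0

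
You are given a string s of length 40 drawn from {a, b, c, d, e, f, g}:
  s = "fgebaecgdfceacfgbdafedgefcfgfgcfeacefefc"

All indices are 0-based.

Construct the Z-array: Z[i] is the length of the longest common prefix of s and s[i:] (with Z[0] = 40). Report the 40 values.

[40, 0, 0, 0, 0, 0, 0, 0, 0, 1, 0, 0, 0, 0, 2, 0, 0, 0, 0, 1, 0, 0, 0, 0, 1, 0, 2, 0, 2, 0, 0, 1, 0, 0, 0, 0, 1, 0, 1, 0]

Z[0]=40
i=1: fresh scan; Z[1]=0
i=2: fresh scan; Z[2]=0
i=3: fresh scan; Z[3]=0
i=4: fresh scan; Z[4]=0
i=5: fresh scan; Z[5]=0
i=6: fresh scan; Z[6]=0
i=7: fresh scan; Z[7]=0
i=8: fresh scan; Z[8]=0
i=9: fresh scan; Z[9]=1 scan→box=[9,10)
i=10: fresh scan; Z[10]=0
i=11: fresh scan; Z[11]=0
i=12: fresh scan; Z[12]=0
i=13: fresh scan; Z[13]=0
i=14: fresh scan; Z[14]=2 scan→box=[14,16)
i=15: min(r-i=1, Z[1]=0)=0; Z[15]=0
i=16: fresh scan; Z[16]=0
i=17: fresh scan; Z[17]=0
i=18: fresh scan; Z[18]=0
i=19: fresh scan; Z[19]=1 scan→box=[19,20)
i=20: fresh scan; Z[20]=0
i=21: fresh scan; Z[21]=0
i=22: fresh scan; Z[22]=0
i=23: fresh scan; Z[23]=0
i=24: fresh scan; Z[24]=1 scan→box=[24,25)
i=25: fresh scan; Z[25]=0
i=26: fresh scan; Z[26]=2 scan→box=[26,28)
i=27: min(r-i=1, Z[1]=0)=0; Z[27]=0
i=28: fresh scan; Z[28]=2 scan→box=[28,30)
i=29: min(r-i=1, Z[1]=0)=0; Z[29]=0
i=30: fresh scan; Z[30]=0
i=31: fresh scan; Z[31]=1 scan→box=[31,32)
i=32: fresh scan; Z[32]=0
i=33: fresh scan; Z[33]=0
i=34: fresh scan; Z[34]=0
i=35: fresh scan; Z[35]=0
i=36: fresh scan; Z[36]=1 scan→box=[36,37)
i=37: fresh scan; Z[37]=0
i=38: fresh scan; Z[38]=1 scan→box=[38,39)
i=39: fresh scan; Z[39]=0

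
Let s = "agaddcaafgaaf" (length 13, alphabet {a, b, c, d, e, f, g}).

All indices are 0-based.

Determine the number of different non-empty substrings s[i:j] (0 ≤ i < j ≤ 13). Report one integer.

79

rank | idx | suffix
   0 |  10 | aaf
   1 |   6 | aafgaaf
   2 |   2 | addcaafgaaf
   3 |  11 | af
   4 |   7 | afgaaf
   5 |   0 | agaddcaafgaaf
   6 |   5 | caafgaaf
   7 |   4 | dcaafgaaf
   8 |   3 | ddcaafgaaf
   9 |  12 | f
  10 |   8 | fgaaf
  11 |   9 | gaaf
  12 |   1 | gaddcaafgaaf

SA = [10, 6, 2, 11, 7, 0, 5, 4, 3, 12, 8, 9, 1]
[i] adj suffixes → lcp
  [1] 10/6 → 3 ('aaf')
  [2] 6/2 → 1 ('a')
  [3] 2/11 → 1 ('a')
  [4] 11/7 → 2 ('af')
  [5] 7/0 → 1 ('a')
  [6] 0/5 → 0 ('')
  [7] 5/4 → 0 ('')
  [8] 4/3 → 1 ('d')
  [9] 3/12 → 0 ('')
  [10] 12/8 → 1 ('f')
  [11] 8/9 → 0 ('')
  [12] 9/1 → 2 ('ga')

n(n+1)/2 = 13·14/2 = 91
Σ LCP = 0 + 3 + 1 + 1 + 2 + 1 + 0 + 0 + 1 + 0 + 1 + 0 + 2 = 12
distinct = 91 − 12 = 79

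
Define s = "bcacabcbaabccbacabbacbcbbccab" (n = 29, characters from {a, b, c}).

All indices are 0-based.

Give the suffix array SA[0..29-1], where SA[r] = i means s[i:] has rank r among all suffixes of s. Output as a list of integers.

[8, 27, 16, 4, 9, 14, 2, 19, 28, 7, 13, 18, 17, 23, 0, 5, 21, 24, 10, 26, 15, 3, 1, 6, 12, 22, 20, 25, 11]

rank→(start, suffix):
  0 → (8, 'aabccbacabbacbcbbccab')
  1 → (27, 'ab')
  2 → (16, 'abbacbcbbccab')
  3 → (4, 'abcbaabccbacabbacbcbbccab')
  4 → (9, 'abccbacabbacbcbbccab')
  5 → (14, 'acabbacbcbbccab')
  6 → (2, 'acabcbaabccbacabbacbcbbccab')
  7 → (19, 'acbcbbccab')
  8 → (28, 'b')
  9 → (7, 'baabccbacabbacbcbbccab')
  10 → (13, 'bacabbacbcbbccab')
  11 → (18, 'bacbcbbccab')
  12 → (17, 'bbacbcbbccab')
  13 → (23, 'bbccab')
  14 → (0, 'bcacabcbaabccbacabbacbcbbccab')
  15 → (5, 'bcbaabccbacabbacbcbbccab')
  16 → (21, 'bcbbccab')
  17 → (24, 'bccab')
  18 → (10, 'bccbacabbacbcbbccab')
  19 → (26, 'cab')
  20 → (15, 'cabbacbcbbccab')
  21 → (3, 'cabcbaabccbacabbacbcbbccab')
  22 → (1, 'cacabcbaabccbacabbacbcbbccab')
  23 → (6, 'cbaabccbacabbacbcbbccab')
  24 → (12, 'cbacabbacbcbbccab')
  25 → (22, 'cbbccab')
  26 → (20, 'cbcbbccab')
  27 → (25, 'ccab')
  28 → (11, 'ccbacabbacbcbbccab')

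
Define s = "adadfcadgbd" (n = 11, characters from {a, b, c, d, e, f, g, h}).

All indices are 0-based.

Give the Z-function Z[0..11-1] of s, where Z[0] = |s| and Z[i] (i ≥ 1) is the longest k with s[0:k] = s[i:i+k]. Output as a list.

Z[0]=11
i=1: outside box; Z[1]=0
i=2: outside box; Z[2]=2 extend→box=[2,4)
i=3: min(r-i=1, Z[1]=0)=0; Z[3]=0
i=4: outside box; Z[4]=0
i=5: outside box; Z[5]=0
i=6: outside box; Z[6]=2 extend→box=[6,8)
i=7: min(r-i=1, Z[1]=0)=0; Z[7]=0
i=8: outside box; Z[8]=0
i=9: outside box; Z[9]=0
i=10: outside box; Z[10]=0

[11, 0, 2, 0, 0, 0, 2, 0, 0, 0, 0]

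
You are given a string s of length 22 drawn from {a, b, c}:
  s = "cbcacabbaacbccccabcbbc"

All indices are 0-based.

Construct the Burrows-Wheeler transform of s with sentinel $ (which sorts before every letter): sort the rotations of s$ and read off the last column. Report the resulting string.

cbcccabacbcacbacbb$accb

rank  rotation                 last
    0  $cbcacabbaacbccccabcbbc  c
    1  aacbccccabcbbc$cbcacabb  b
    2  abbaacbccccabcbbc$cbcac  c
    3  abcbbc$cbcacabbaacbcccc  c
    4  acabbaacbccccabcbbc$cbc  c
    5  acbccccabcbbc$cbcacabba  a
    6  baacbccccabcbbc$cbcacab  b
    7  bbaacbccccabcbbc$cbcaca  a
    8  bbc$cbcacabbaacbccccabc  c
    9  bc$cbcacabbaacbccccabcb  b
   10  bcacabbaacbccccabcbbc$c  c
   11  bcbbc$cbcacabbaacbcccca  a
   12  bccccabcbbc$cbcacabbaac  c
   13  c$cbcacabbaacbccccabcbb  b
   14  cabbaacbccccabcbbc$cbca  a
   15  cabcbbc$cbcacabbaacbccc  c
   16  cacabbaacbccccabcbbc$cb  b
   17  cbbc$cbcacabbaacbccccab  b
   18  cbcacabbaacbccccabcbbc$  $
   19  cbccccabcbbc$cbcacabbaa  a
   20  ccabcbbc$cbcacabbaacbcc  c
   21  cccabcbbc$cbcacabbaacbc  c
   22  ccccabcbbc$cbcacabbaacb  b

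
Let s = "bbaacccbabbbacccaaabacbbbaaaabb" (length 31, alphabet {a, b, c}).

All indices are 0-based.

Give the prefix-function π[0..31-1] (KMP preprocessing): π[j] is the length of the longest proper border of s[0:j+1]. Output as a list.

[0, 1, 0, 0, 0, 0, 0, 1, 0, 1, 2, 2, 3, 0, 0, 0, 0, 0, 0, 1, 0, 0, 1, 2, 2, 3, 4, 0, 0, 1, 2]

π[0] = 0
j=1 s[j]='b': π[1]=1 (border 'b')
j=2 s[j]='a': k: 1→0; π[2]=0 (border '')
j=3 s[j]='a': π[3]=0 (border '')
j=4 s[j]='c': π[4]=0 (border '')
j=5 s[j]='c': π[5]=0 (border '')
j=6 s[j]='c': π[6]=0 (border '')
j=7 s[j]='b': π[7]=1 (border 'b')
j=8 s[j]='a': k: 1→0; π[8]=0 (border '')
j=9 s[j]='b': π[9]=1 (border 'b')
j=10 s[j]='b': π[10]=2 (border 'bb')
j=11 s[j]='b': k: 2→1; π[11]=2 (border 'bb')
j=12 s[j]='a': π[12]=3 (border 'bba')
j=13 s[j]='c': k: 3→0; π[13]=0 (border '')
j=14 s[j]='c': π[14]=0 (border '')
j=15 s[j]='c': π[15]=0 (border '')
j=16 s[j]='a': π[16]=0 (border '')
j=17 s[j]='a': π[17]=0 (border '')
j=18 s[j]='a': π[18]=0 (border '')
j=19 s[j]='b': π[19]=1 (border 'b')
j=20 s[j]='a': k: 1→0; π[20]=0 (border '')
j=21 s[j]='c': π[21]=0 (border '')
j=22 s[j]='b': π[22]=1 (border 'b')
j=23 s[j]='b': π[23]=2 (border 'bb')
j=24 s[j]='b': k: 2→1; π[24]=2 (border 'bb')
j=25 s[j]='a': π[25]=3 (border 'bba')
j=26 s[j]='a': π[26]=4 (border 'bbaa')
j=27 s[j]='a': k: 4→0; π[27]=0 (border '')
j=28 s[j]='a': π[28]=0 (border '')
j=29 s[j]='b': π[29]=1 (border 'b')
j=30 s[j]='b': π[30]=2 (border 'bb')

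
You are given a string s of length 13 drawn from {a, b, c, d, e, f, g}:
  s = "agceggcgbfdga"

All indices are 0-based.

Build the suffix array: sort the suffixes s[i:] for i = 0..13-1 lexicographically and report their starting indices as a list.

[12, 0, 8, 2, 6, 10, 3, 9, 11, 7, 1, 5, 4]

rank→(start, suffix):
  0 → (12, 'a')
  1 → (0, 'agceggcgbfdga')
  2 → (8, 'bfdga')
  3 → (2, 'ceggcgbfdga')
  4 → (6, 'cgbfdga')
  5 → (10, 'dga')
  6 → (3, 'eggcgbfdga')
  7 → (9, 'fdga')
  8 → (11, 'ga')
  9 → (7, 'gbfdga')
  10 → (1, 'gceggcgbfdga')
  11 → (5, 'gcgbfdga')
  12 → (4, 'ggcgbfdga')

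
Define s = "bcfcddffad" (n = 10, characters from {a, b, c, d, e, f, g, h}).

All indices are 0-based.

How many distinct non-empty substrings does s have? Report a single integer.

sorted suffixes:
  #0 SA[0]=8  'ad'
  #1 SA[1]=0  'bcfcddffad'
  #2 SA[2]=3  'cddffad'
  #3 SA[3]=1  'cfcddffad'
  #4 SA[4]=9  'd'
  #5 SA[5]=4  'ddffad'
  #6 SA[6]=5  'dffad'
  #7 SA[7]=7  'fad'
  #8 SA[8]=2  'fcddffad'
  #9 SA[9]=6  'ffad'

SA = [8, 0, 3, 1, 9, 4, 5, 7, 2, 6]
[i] adj suffixes → lcp
  [1] 8/0 → 0 ('')
  [2] 0/3 → 0 ('')
  [3] 3/1 → 1 ('c')
  [4] 1/9 → 0 ('')
  [5] 9/4 → 1 ('d')
  [6] 4/5 → 1 ('d')
  [7] 5/7 → 0 ('')
  [8] 7/2 → 1 ('f')
  [9] 2/6 → 1 ('f')

n(n+1)/2 = 10·11/2 = 55
Σ LCP = 0 + 0 + 0 + 1 + 0 + 1 + 1 + 0 + 1 + 1 = 5
distinct = 55 − 5 = 50

50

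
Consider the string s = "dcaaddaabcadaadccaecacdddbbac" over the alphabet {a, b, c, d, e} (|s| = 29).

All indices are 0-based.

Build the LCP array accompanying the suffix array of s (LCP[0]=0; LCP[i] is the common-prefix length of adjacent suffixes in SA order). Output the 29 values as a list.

rank→(start, suffix):
  0 → (6, 'aabcadaadccaecacdddbbac')
  1 → (12, 'aadccaecacdddbbac')
  2 → (2, 'aaddaabcadaadccaecacdddbbac')
  3 → (7, 'abcadaadccaecacdddbbac')
  4 → (27, 'ac')
  5 → (20, 'acdddbbac')
  6 → (10, 'adaadccaecacdddbbac')
  7 → (13, 'adccaecacdddbbac')
  8 → (3, 'addaabcadaadccaecacdddbbac')
  9 → (17, 'aecacdddbbac')
  10 → (26, 'bac')
  11 → (25, 'bbac')
  12 → (8, 'bcadaadccaecacdddbbac')
  13 → (28, 'c')
  14 → (1, 'caaddaabcadaadccaecacdddbbac')
  15 → (19, 'cacdddbbac')
  16 → (9, 'cadaadccaecacdddbbac')
  17 → (16, 'caecacdddbbac')
  18 → (15, 'ccaecacdddbbac')
  19 → (21, 'cdddbbac')
  20 → (5, 'daabcadaadccaecacdddbbac')
  21 → (11, 'daadccaecacdddbbac')
  22 → (24, 'dbbac')
  23 → (0, 'dcaaddaabcadaadccaecacdddbbac')
  24 → (14, 'dccaecacdddbbac')
  25 → (4, 'ddaabcadaadccaecacdddbbac')
  26 → (23, 'ddbbac')
  27 → (22, 'dddbbac')
  28 → (18, 'ecacdddbbac')

SA = [6, 12, 2, 7, 27, 20, 10, 13, 3, 17, 26, 25, 8, 28, 1, 19, 9, 16, 15, 21, 5, 11, 24, 0, 14, 4, 23, 22, 18]
i: (SA[i-1],SA[i]) lcp shared
  1: (6,12) 2 'aa'
  2: (12,2) 3 'aad'
  3: (2,7) 1 'a'
  4: (7,27) 1 'a'
  5: (27,20) 2 'ac'
  6: (20,10) 1 'a'
  7: (10,13) 2 'ad'
  8: (13,3) 2 'ad'
  9: (3,17) 1 'a'
  10: (17,26) 0 ''
  11: (26,25) 1 'b'
  12: (25,8) 1 'b'
  13: (8,28) 0 ''
  14: (28,1) 1 'c'
  15: (1,19) 2 'ca'
  16: (19,9) 2 'ca'
  17: (9,16) 2 'ca'
  18: (16,15) 1 'c'
  19: (15,21) 1 'c'
  20: (21,5) 0 ''
  21: (5,11) 3 'daa'
  22: (11,24) 1 'd'
  23: (24,0) 1 'd'
  24: (0,14) 2 'dc'
  25: (14,4) 1 'd'
  26: (4,23) 2 'dd'
  27: (23,22) 2 'dd'
  28: (22,18) 0 ''

[0, 2, 3, 1, 1, 2, 1, 2, 2, 1, 0, 1, 1, 0, 1, 2, 2, 2, 1, 1, 0, 3, 1, 1, 2, 1, 2, 2, 0]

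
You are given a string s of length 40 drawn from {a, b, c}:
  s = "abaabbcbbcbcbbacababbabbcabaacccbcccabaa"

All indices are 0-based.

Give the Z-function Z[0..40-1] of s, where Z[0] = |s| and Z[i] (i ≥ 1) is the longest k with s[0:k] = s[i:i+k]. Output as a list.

[40, 0, 1, 2, 0, 0, 0, 0, 0, 0, 0, 0, 0, 0, 1, 0, 3, 0, 2, 0, 0, 2, 0, 0, 0, 4, 0, 1, 1, 0, 0, 0, 0, 0, 0, 0, 4, 0, 1, 1]

Z[0]=40
i=1: outside box; Z[1]=0
i=2: outside box; Z[2]=1 extend→box=[2,3)
i=3: outside box; Z[3]=2 extend→box=[3,5)
i=4: min(r-i=1, Z[1]=0)=0; Z[4]=0
i=5: outside box; Z[5]=0
i=6: outside box; Z[6]=0
i=7: outside box; Z[7]=0
i=8: outside box; Z[8]=0
i=9: outside box; Z[9]=0
i=10: outside box; Z[10]=0
i=11: outside box; Z[11]=0
i=12: outside box; Z[12]=0
i=13: outside box; Z[13]=0
i=14: outside box; Z[14]=1 extend→box=[14,15)
i=15: outside box; Z[15]=0
i=16: outside box; Z[16]=3 extend→box=[16,19)
i=17: min(r-i=2, Z[1]=0)=0; Z[17]=0
i=18: min(r-i=1, Z[2]=1)=1; Z[18]=2 extend→box=[18,20)
i=19: min(r-i=1, Z[1]=0)=0; Z[19]=0
i=20: outside box; Z[20]=0
i=21: outside box; Z[21]=2 extend→box=[21,23)
i=22: min(r-i=1, Z[1]=0)=0; Z[22]=0
i=23: outside box; Z[23]=0
i=24: outside box; Z[24]=0
i=25: outside box; Z[25]=4 extend→box=[25,29)
i=26: min(r-i=3, Z[1]=0)=0; Z[26]=0
i=27: min(r-i=2, Z[2]=1)=1; Z[27]=1
i=28: min(r-i=1, Z[3]=2)=1; Z[28]=1
i=29: outside box; Z[29]=0
i=30: outside box; Z[30]=0
i=31: outside box; Z[31]=0
i=32: outside box; Z[32]=0
i=33: outside box; Z[33]=0
i=34: outside box; Z[34]=0
i=35: outside box; Z[35]=0
i=36: outside box; Z[36]=4 extend→box=[36,40)
i=37: min(r-i=3, Z[1]=0)=0; Z[37]=0
i=38: min(r-i=2, Z[2]=1)=1; Z[38]=1
i=39: min(r-i=1, Z[3]=2)=1; Z[39]=1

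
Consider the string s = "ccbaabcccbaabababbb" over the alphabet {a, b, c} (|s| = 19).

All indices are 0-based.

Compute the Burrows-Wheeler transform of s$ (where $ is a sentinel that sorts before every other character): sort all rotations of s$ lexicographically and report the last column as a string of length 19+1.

bbbabbabccaabaaccc$b

rank  rotation              last
    0  $ccbaabcccbaabababbb  b
    1  aabababbb$ccbaabcccb  b
    2  aabcccbaabababbb$ccb  b
    3  abababbb$ccbaabcccba  a
    4  ababbb$ccbaabcccbaab  b
    5  abbb$ccbaabcccbaabab  b
    6  abcccbaabababbb$ccba  a
    7  b$ccbaabcccbaabababb  b
    8  baabababbb$ccbaabccc  c
    9  baabcccbaabababbb$cc  c
   10  bababbb$ccbaabcccbaa  a
   11  babbb$ccbaabcccbaaba  a
   12  bb$ccbaabcccbaababab  b
   13  bbb$ccbaabcccbaababa  a
   14  bcccbaabababbb$ccbaa  a
   15  cbaabababbb$ccbaabcc  c
   16  cbaabcccbaabababbb$c  c
   17  ccbaabababbb$ccbaabc  c
   18  ccbaabcccbaabababbb$  $
   19  cccbaabababbb$ccbaab  b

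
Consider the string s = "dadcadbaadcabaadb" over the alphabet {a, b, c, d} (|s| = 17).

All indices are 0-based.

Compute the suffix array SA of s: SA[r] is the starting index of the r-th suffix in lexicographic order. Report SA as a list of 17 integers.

rank→(start, suffix):
  0 → (13, 'aadb')
  1 → (7, 'aadcabaadb')
  2 → (11, 'abaadb')
  3 → (14, 'adb')
  4 → (4, 'adbaadcabaadb')
  5 → (8, 'adcabaadb')
  6 → (1, 'adcadbaadcabaadb')
  7 → (16, 'b')
  8 → (12, 'baadb')
  9 → (6, 'baadcabaadb')
  10 → (10, 'cabaadb')
  11 → (3, 'cadbaadcabaadb')
  12 → (0, 'dadcadbaadcabaadb')
  13 → (15, 'db')
  14 → (5, 'dbaadcabaadb')
  15 → (9, 'dcabaadb')
  16 → (2, 'dcadbaadcabaadb')

[13, 7, 11, 14, 4, 8, 1, 16, 12, 6, 10, 3, 0, 15, 5, 9, 2]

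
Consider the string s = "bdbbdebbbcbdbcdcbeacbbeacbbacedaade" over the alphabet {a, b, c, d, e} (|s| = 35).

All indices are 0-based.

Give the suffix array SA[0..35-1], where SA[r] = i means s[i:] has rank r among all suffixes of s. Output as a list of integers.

rank | idx | suffix
   0 |  31 | aade
   1 |  23 | acbbacedaade
   2 |  18 | acbbeacbbacedaade
   3 |  27 | acedaade
   4 |  32 | ade
   5 |  26 | bacedaade
   6 |  25 | bbacedaade
   7 |   6 | bbbcbdbcdcbeacbbeacbbacedaade
   8 |   7 | bbcbdbcdcbeacbbeacbbacedaade
   9 |   2 | bbdebbbcbdbcdcbeacbbeacbbacedaade
  10 |  20 | bbeacbbacedaade
  11 |   8 | bcbdbcdcbeacbbeacbbacedaade
  12 |  12 | bcdcbeacbbeacbbacedaade
  13 |   0 | bdbbdebbbcbdbcdcbeacbbeacbbacedaade
  14 |  10 | bdbcdcbeacbbeacbbacedaade
  15 |   3 | bdebbbcbdbcdcbeacbbeacbbacedaade
  16 |  21 | beacbbacedaade
  17 |  16 | beacbbeacbbacedaade
  18 |  24 | cbbacedaade
  19 |  19 | cbbeacbbacedaade
  20 |   9 | cbdbcdcbeacbbeacbbacedaade
  21 |  15 | cbeacbbeacbbacedaade
  22 |  13 | cdcbeacbbeacbbacedaade
  23 |  28 | cedaade
  24 |  30 | daade
  25 |   1 | dbbdebbbcbdbcdcbeacbbeacbbacedaade
  26 |  11 | dbcdcbeacbbeacbbacedaade
  27 |  14 | dcbeacbbeacbbacedaade
  28 |  33 | de
  29 |   4 | debbbcbdbcdcbeacbbeacbbacedaade
  30 |  34 | e
  31 |  22 | eacbbacedaade
  32 |  17 | eacbbeacbbacedaade
  33 |   5 | ebbbcbdbcdcbeacbbeacbbacedaade
  34 |  29 | edaade

[31, 23, 18, 27, 32, 26, 25, 6, 7, 2, 20, 8, 12, 0, 10, 3, 21, 16, 24, 19, 9, 15, 13, 28, 30, 1, 11, 14, 33, 4, 34, 22, 17, 5, 29]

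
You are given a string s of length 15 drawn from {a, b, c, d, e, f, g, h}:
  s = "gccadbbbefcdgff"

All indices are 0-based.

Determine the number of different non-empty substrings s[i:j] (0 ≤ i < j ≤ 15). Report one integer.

rank | idx | suffix
   0 |   3 | adbbbefcdgff
   1 |   5 | bbbefcdgff
   2 |   6 | bbefcdgff
   3 |   7 | befcdgff
   4 |   2 | cadbbbefcdgff
   5 |   1 | ccadbbbefcdgff
   6 |  10 | cdgff
   7 |   4 | dbbbefcdgff
   8 |  11 | dgff
   9 |   8 | efcdgff
  10 |  14 | f
  11 |   9 | fcdgff
  12 |  13 | ff
  13 |   0 | gccadbbbefcdgff
  14 |  12 | gff

SA = [3, 5, 6, 7, 2, 1, 10, 4, 11, 8, 14, 9, 13, 0, 12]
rank  pair      lcp
   1  s[3:],s[5:]  0  ''
   2  s[5:],s[6:]  2  'bb'
   3  s[6:],s[7:]  1  'b'
   4  s[7:],s[2:]  0  ''
   5  s[2:],s[1:]  1  'c'
   6  s[1:],s[10:]  1  'c'
   7  s[10:],s[4:]  0  ''
   8  s[4:],s[11:]  1  'd'
   9  s[11:],s[8:]  0  ''
  10  s[8:],s[14:]  0  ''
  11  s[14:],s[9:]  1  'f'
  12  s[9:],s[13:]  1  'f'
  13  s[13:],s[0:]  0  ''
  14  s[0:],s[12:]  1  'g'

n(n+1)/2 = 15·16/2 = 120
Σ LCP = 0 + 0 + 2 + 1 + 0 + 1 + 1 + 0 + 1 + 0 + 0 + 1 + 1 + 0 + 1 = 9
distinct = 120 − 9 = 111

111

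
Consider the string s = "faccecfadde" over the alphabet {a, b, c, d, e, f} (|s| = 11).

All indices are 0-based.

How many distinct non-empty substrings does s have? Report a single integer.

59

rank→(start, suffix):
  0 → (1, 'accecfadde')
  1 → (7, 'adde')
  2 → (2, 'ccecfadde')
  3 → (3, 'cecfadde')
  4 → (5, 'cfadde')
  5 → (8, 'dde')
  6 → (9, 'de')
  7 → (10, 'e')
  8 → (4, 'ecfadde')
  9 → (0, 'faccecfadde')
  10 → (6, 'fadde')

SA = [1, 7, 2, 3, 5, 8, 9, 10, 4, 0, 6]
i: (SA[i-1],SA[i]) lcp shared
  1: (1,7) 1 'a'
  2: (7,2) 0 ''
  3: (2,3) 1 'c'
  4: (3,5) 1 'c'
  5: (5,8) 0 ''
  6: (8,9) 1 'd'
  7: (9,10) 0 ''
  8: (10,4) 1 'e'
  9: (4,0) 0 ''
  10: (0,6) 2 'fa'

n(n+1)/2 = 11·12/2 = 66
Σ LCP = 0 + 1 + 0 + 1 + 1 + 0 + 1 + 0 + 1 + 0 + 2 = 7
distinct = 66 − 7 = 59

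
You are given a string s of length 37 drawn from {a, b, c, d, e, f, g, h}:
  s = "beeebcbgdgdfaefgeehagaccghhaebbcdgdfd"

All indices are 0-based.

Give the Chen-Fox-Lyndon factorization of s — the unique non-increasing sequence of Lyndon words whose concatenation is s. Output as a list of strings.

["beee", "bcbgdgdf", "aefgeehag", "accghhaebbcdgdfd"]

emit factor 1: 'beee' (i=0, period=4)
emit factor 2: 'bcbgdgdf' (i=4, period=8)
emit factor 3: 'aefgeehag' (i=12, period=9)
emit factor 4: 'accghhaebbcdgdfd' (i=21, period=16)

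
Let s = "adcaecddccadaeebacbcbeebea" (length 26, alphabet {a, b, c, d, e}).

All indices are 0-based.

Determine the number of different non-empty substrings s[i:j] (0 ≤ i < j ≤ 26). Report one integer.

321

sorted suffixes:
  #0 SA[0]=25  'a'
  #1 SA[1]=16  'acbcbeebea'
  #2 SA[2]=10  'adaeebacbcbeebea'
  #3 SA[3]=0  'adcaecddccadaeebacbcbeebea'
  #4 SA[4]=3  'aecddccadaeebacbcbeebea'
  #5 SA[5]=12  'aeebacbcbeebea'
  #6 SA[6]=15  'bacbcbeebea'
  #7 SA[7]=18  'bcbeebea'
  #8 SA[8]=23  'bea'
  #9 SA[9]=20  'beebea'
  #10 SA[10]=9  'cadaeebacbcbeebea'
  #11 SA[11]=2  'caecddccadaeebacbcbeebea'
  #12 SA[12]=17  'cbcbeebea'
  #13 SA[13]=19  'cbeebea'
  #14 SA[14]=8  'ccadaeebacbcbeebea'
  #15 SA[15]=5  'cddccadaeebacbcbeebea'
  #16 SA[16]=11  'daeebacbcbeebea'
  #17 SA[17]=1  'dcaecddccadaeebacbcbeebea'
  #18 SA[18]=7  'dccadaeebacbcbeebea'
  #19 SA[19]=6  'ddccadaeebacbcbeebea'
  #20 SA[20]=24  'ea'
  #21 SA[21]=14  'ebacbcbeebea'
  #22 SA[22]=22  'ebea'
  #23 SA[23]=4  'ecddccadaeebacbcbeebea'
  #24 SA[24]=13  'eebacbcbeebea'
  #25 SA[25]=21  'eebea'

SA = [25, 16, 10, 0, 3, 12, 15, 18, 23, 20, 9, 2, 17, 19, 8, 5, 11, 1, 7, 6, 24, 14, 22, 4, 13, 21]
rank  pair      lcp
   1  s[25:],s[16:]  1  'a'
   2  s[16:],s[10:]  1  'a'
   3  s[10:],s[0:]  2  'ad'
   4  s[0:],s[3:]  1  'a'
   5  s[3:],s[12:]  2  'ae'
   6  s[12:],s[15:]  0  ''
   7  s[15:],s[18:]  1  'b'
   8  s[18:],s[23:]  1  'b'
   9  s[23:],s[20:]  2  'be'
  10  s[20:],s[9:]  0  ''
  11  s[9:],s[2:]  2  'ca'
  12  s[2:],s[17:]  1  'c'
  13  s[17:],s[19:]  2  'cb'
  14  s[19:],s[8:]  1  'c'
  15  s[8:],s[5:]  1  'c'
  16  s[5:],s[11:]  0  ''
  17  s[11:],s[1:]  1  'd'
  18  s[1:],s[7:]  2  'dc'
  19  s[7:],s[6:]  1  'd'
  20  s[6:],s[24:]  0  ''
  21  s[24:],s[14:]  1  'e'
  22  s[14:],s[22:]  2  'eb'
  23  s[22:],s[4:]  1  'e'
  24  s[4:],s[13:]  1  'e'
  25  s[13:],s[21:]  3  'eeb'

n(n+1)/2 = 26·27/2 = 351
Σ LCP = 0 + 1 + 1 + 2 + 1 + 2 + 0 + 1 + 1 + 2 + 0 + 2 + 1 + 2 + 1 + 1 + 0 + 1 + 2 + 1 + 0 + 1 + 2 + 1 + 1 + 3 = 30
distinct = 351 − 30 = 321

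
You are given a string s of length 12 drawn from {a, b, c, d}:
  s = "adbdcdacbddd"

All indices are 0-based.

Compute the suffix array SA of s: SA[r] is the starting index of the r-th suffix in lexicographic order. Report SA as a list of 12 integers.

sorted suffixes:
  #0 SA[0]=6  'acbddd'
  #1 SA[1]=0  'adbdcdacbddd'
  #2 SA[2]=2  'bdcdacbddd'
  #3 SA[3]=8  'bddd'
  #4 SA[4]=7  'cbddd'
  #5 SA[5]=4  'cdacbddd'
  #6 SA[6]=11  'd'
  #7 SA[7]=5  'dacbddd'
  #8 SA[8]=1  'dbdcdacbddd'
  #9 SA[9]=3  'dcdacbddd'
  #10 SA[10]=10  'dd'
  #11 SA[11]=9  'ddd'

[6, 0, 2, 8, 7, 4, 11, 5, 1, 3, 10, 9]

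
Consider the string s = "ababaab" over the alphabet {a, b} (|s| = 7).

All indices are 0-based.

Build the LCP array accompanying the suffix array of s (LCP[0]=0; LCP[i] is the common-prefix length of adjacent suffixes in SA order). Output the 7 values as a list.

[0, 1, 2, 3, 0, 1, 2]

rank→(start, suffix):
  0 → (4, 'aab')
  1 → (5, 'ab')
  2 → (2, 'abaab')
  3 → (0, 'ababaab')
  4 → (6, 'b')
  5 → (3, 'baab')
  6 → (1, 'babaab')

SA = [4, 5, 2, 0, 6, 3, 1]
rank  pair      lcp
   1  s[4:],s[5:]  1  'a'
   2  s[5:],s[2:]  2  'ab'
   3  s[2:],s[0:]  3  'aba'
   4  s[0:],s[6:]  0  ''
   5  s[6:],s[3:]  1  'b'
   6  s[3:],s[1:]  2  'ba'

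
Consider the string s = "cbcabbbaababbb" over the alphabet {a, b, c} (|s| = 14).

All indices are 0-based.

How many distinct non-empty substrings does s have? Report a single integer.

85

rank→(start, suffix):
  0 → (7, 'aababbb')
  1 → (8, 'ababbb')
  2 → (10, 'abbb')
  3 → (3, 'abbbaababbb')
  4 → (13, 'b')
  5 → (6, 'baababbb')
  6 → (9, 'babbb')
  7 → (12, 'bb')
  8 → (5, 'bbaababbb')
  9 → (11, 'bbb')
  10 → (4, 'bbbaababbb')
  11 → (1, 'bcabbbaababbb')
  12 → (2, 'cabbbaababbb')
  13 → (0, 'cbcabbbaababbb')

SA = [7, 8, 10, 3, 13, 6, 9, 12, 5, 11, 4, 1, 2, 0]
rank  pair      lcp
   1  s[7:],s[8:]  1  'a'
   2  s[8:],s[10:]  2  'ab'
   3  s[10:],s[3:]  4  'abbb'
   4  s[3:],s[13:]  0  ''
   5  s[13:],s[6:]  1  'b'
   6  s[6:],s[9:]  2  'ba'
   7  s[9:],s[12:]  1  'b'
   8  s[12:],s[5:]  2  'bb'
   9  s[5:],s[11:]  2  'bb'
  10  s[11:],s[4:]  3  'bbb'
  11  s[4:],s[1:]  1  'b'
  12  s[1:],s[2:]  0  ''
  13  s[2:],s[0:]  1  'c'

n(n+1)/2 = 14·15/2 = 105
Σ LCP = 0 + 1 + 2 + 4 + 0 + 1 + 2 + 1 + 2 + 2 + 3 + 1 + 0 + 1 = 20
distinct = 105 − 20 = 85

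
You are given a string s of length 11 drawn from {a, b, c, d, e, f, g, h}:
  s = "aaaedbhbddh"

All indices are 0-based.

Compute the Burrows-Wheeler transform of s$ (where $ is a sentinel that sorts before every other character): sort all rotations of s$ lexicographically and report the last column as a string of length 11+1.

h$aahdebdadb

rank  rotation      last
    0  $aaaedbhbddh  h
    1  aaaedbhbddh$  $
    2  aaedbhbddh$a  a
    3  aedbhbddh$aa  a
    4  bddh$aaaedbh  h
    5  bhbddh$aaaed  d
    6  dbhbddh$aaae  e
    7  ddh$aaaedbhb  b
    8  dh$aaaedbhbd  d
    9  edbhbddh$aaa  a
   10  h$aaaedbhbdd  d
   11  hbddh$aaaedb  b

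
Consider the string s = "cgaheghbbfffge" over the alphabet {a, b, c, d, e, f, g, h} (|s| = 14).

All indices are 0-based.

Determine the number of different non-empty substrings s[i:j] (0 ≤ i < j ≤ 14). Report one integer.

rank→(start, suffix):
  0 → (2, 'aheghbbfffge')
  1 → (7, 'bbfffge')
  2 → (8, 'bfffge')
  3 → (0, 'cgaheghbbfffge')
  4 → (13, 'e')
  5 → (4, 'eghbbfffge')
  6 → (9, 'fffge')
  7 → (10, 'ffge')
  8 → (11, 'fge')
  9 → (1, 'gaheghbbfffge')
  10 → (12, 'ge')
  11 → (5, 'ghbbfffge')
  12 → (6, 'hbbfffge')
  13 → (3, 'heghbbfffge')

SA = [2, 7, 8, 0, 13, 4, 9, 10, 11, 1, 12, 5, 6, 3]
[i] adj suffixes → lcp
  [1] 2/7 → 0 ('')
  [2] 7/8 → 1 ('b')
  [3] 8/0 → 0 ('')
  [4] 0/13 → 0 ('')
  [5] 13/4 → 1 ('e')
  [6] 4/9 → 0 ('')
  [7] 9/10 → 2 ('ff')
  [8] 10/11 → 1 ('f')
  [9] 11/1 → 0 ('')
  [10] 1/12 → 1 ('g')
  [11] 12/5 → 1 ('g')
  [12] 5/6 → 0 ('')
  [13] 6/3 → 1 ('h')

n(n+1)/2 = 14·15/2 = 105
Σ LCP = 0 + 0 + 1 + 0 + 0 + 1 + 0 + 2 + 1 + 0 + 1 + 1 + 0 + 1 = 8
distinct = 105 − 8 = 97

97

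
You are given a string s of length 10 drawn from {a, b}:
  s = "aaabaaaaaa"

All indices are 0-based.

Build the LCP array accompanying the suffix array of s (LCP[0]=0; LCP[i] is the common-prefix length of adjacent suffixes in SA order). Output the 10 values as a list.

sorted suffixes:
  #0 SA[0]=9  'a'
  #1 SA[1]=8  'aa'
  #2 SA[2]=7  'aaa'
  #3 SA[3]=6  'aaaa'
  #4 SA[4]=5  'aaaaa'
  #5 SA[5]=4  'aaaaaa'
  #6 SA[6]=0  'aaabaaaaaa'
  #7 SA[7]=1  'aabaaaaaa'
  #8 SA[8]=2  'abaaaaaa'
  #9 SA[9]=3  'baaaaaa'

SA = [9, 8, 7, 6, 5, 4, 0, 1, 2, 3]
[i] adj suffixes → lcp
  [1] 9/8 → 1 ('a')
  [2] 8/7 → 2 ('aa')
  [3] 7/6 → 3 ('aaa')
  [4] 6/5 → 4 ('aaaa')
  [5] 5/4 → 5 ('aaaaa')
  [6] 4/0 → 3 ('aaa')
  [7] 0/1 → 2 ('aa')
  [8] 1/2 → 1 ('a')
  [9] 2/3 → 0 ('')

[0, 1, 2, 3, 4, 5, 3, 2, 1, 0]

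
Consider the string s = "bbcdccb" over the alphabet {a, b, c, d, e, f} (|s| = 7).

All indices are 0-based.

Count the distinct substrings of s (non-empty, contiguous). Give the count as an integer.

sorted suffixes:
  #0 SA[0]=6  'b'
  #1 SA[1]=0  'bbcdccb'
  #2 SA[2]=1  'bcdccb'
  #3 SA[3]=5  'cb'
  #4 SA[4]=4  'ccb'
  #5 SA[5]=2  'cdccb'
  #6 SA[6]=3  'dccb'

SA = [6, 0, 1, 5, 4, 2, 3]
i: (SA[i-1],SA[i]) lcp shared
  1: (6,0) 1 'b'
  2: (0,1) 1 'b'
  3: (1,5) 0 ''
  4: (5,4) 1 'c'
  5: (4,2) 1 'c'
  6: (2,3) 0 ''

n(n+1)/2 = 7·8/2 = 28
Σ LCP = 0 + 1 + 1 + 0 + 1 + 1 + 0 = 4
distinct = 28 − 4 = 24

24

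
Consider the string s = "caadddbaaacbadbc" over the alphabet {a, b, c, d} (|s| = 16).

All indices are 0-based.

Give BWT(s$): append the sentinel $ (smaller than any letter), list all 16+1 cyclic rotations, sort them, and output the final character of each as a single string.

rank  rotation           last
    0  $caadddbaaacbadbc  c
    1  aaacbadbc$caadddb  b
    2  aacbadbc$caadddba  a
    3  aadddbaaacbadbc$c  c
    4  acbadbc$caadddbaa  a
    5  adbc$caadddbaaacb  b
    6  adddbaaacbadbc$ca  a
    7  baaacbadbc$caaddd  d
    8  badbc$caadddbaaac  c
    9  bc$caadddbaaacbad  d
   10  c$caadddbaaacbadb  b
   11  caadddbaaacbadbc$  $
   12  cbadbc$caadddbaaa  a
   13  dbaaacbadbc$caadd  d
   14  dbc$caadddbaaacba  a
   15  ddbaaacbadbc$caad  d
   16  dddbaaacbadbc$caa  a

cbacabadcdb$adada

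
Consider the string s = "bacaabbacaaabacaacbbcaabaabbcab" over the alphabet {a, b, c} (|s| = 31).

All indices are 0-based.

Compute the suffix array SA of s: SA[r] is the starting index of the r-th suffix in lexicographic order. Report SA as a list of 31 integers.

[9, 21, 10, 3, 24, 15, 29, 22, 11, 4, 25, 7, 1, 13, 16, 30, 23, 6, 0, 12, 5, 18, 26, 19, 27, 8, 20, 2, 14, 28, 17]

rank→(start, suffix):
  0 → (9, 'aaabacaacbbcaabaabbcab')
  1 → (21, 'aabaabbcab')
  2 → (10, 'aabacaacbbcaabaabbcab')
  3 → (3, 'aabbacaaabacaacbbcaabaabbcab')
  4 → (24, 'aabbcab')
  5 → (15, 'aacbbcaabaabbcab')
  6 → (29, 'ab')
  7 → (22, 'abaabbcab')
  8 → (11, 'abacaacbbcaabaabbcab')
  9 → (4, 'abbacaaabacaacbbcaabaabbcab')
  10 → (25, 'abbcab')
  11 → (7, 'acaaabacaacbbcaabaabbcab')
  12 → (1, 'acaabbacaaabacaacbbcaabaabbcab')
  13 → (13, 'acaacbbcaabaabbcab')
  14 → (16, 'acbbcaabaabbcab')
  15 → (30, 'b')
  16 → (23, 'baabbcab')
  17 → (6, 'bacaaabacaacbbcaabaabbcab')
  18 → (0, 'bacaabbacaaabacaacbbcaabaabbcab')
  19 → (12, 'bacaacbbcaabaabbcab')
  20 → (5, 'bbacaaabacaacbbcaabaabbcab')
  21 → (18, 'bbcaabaabbcab')
  22 → (26, 'bbcab')
  23 → (19, 'bcaabaabbcab')
  24 → (27, 'bcab')
  25 → (8, 'caaabacaacbbcaabaabbcab')
  26 → (20, 'caabaabbcab')
  27 → (2, 'caabbacaaabacaacbbcaabaabbcab')
  28 → (14, 'caacbbcaabaabbcab')
  29 → (28, 'cab')
  30 → (17, 'cbbcaabaabbcab')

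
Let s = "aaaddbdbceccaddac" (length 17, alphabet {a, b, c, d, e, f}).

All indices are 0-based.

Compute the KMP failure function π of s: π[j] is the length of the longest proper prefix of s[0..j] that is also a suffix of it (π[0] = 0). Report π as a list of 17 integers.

π[0] = 0
j=1 s[j]='a': π[1]=1 (border 'a')
j=2 s[j]='a': π[2]=2 (border 'aa')
j=3 s[j]='d': k: 2→1→0; π[3]=0 (border '')
j=4 s[j]='d': π[4]=0 (border '')
j=5 s[j]='b': π[5]=0 (border '')
j=6 s[j]='d': π[6]=0 (border '')
j=7 s[j]='b': π[7]=0 (border '')
j=8 s[j]='c': π[8]=0 (border '')
j=9 s[j]='e': π[9]=0 (border '')
j=10 s[j]='c': π[10]=0 (border '')
j=11 s[j]='c': π[11]=0 (border '')
j=12 s[j]='a': π[12]=1 (border 'a')
j=13 s[j]='d': k: 1→0; π[13]=0 (border '')
j=14 s[j]='d': π[14]=0 (border '')
j=15 s[j]='a': π[15]=1 (border 'a')
j=16 s[j]='c': k: 1→0; π[16]=0 (border '')

[0, 1, 2, 0, 0, 0, 0, 0, 0, 0, 0, 0, 1, 0, 0, 1, 0]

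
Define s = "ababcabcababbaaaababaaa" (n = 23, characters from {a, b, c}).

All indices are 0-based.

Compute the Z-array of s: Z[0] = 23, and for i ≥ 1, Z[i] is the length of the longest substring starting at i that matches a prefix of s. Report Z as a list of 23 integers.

[23, 0, 2, 0, 0, 2, 0, 0, 4, 0, 2, 0, 0, 1, 1, 1, 4, 0, 3, 0, 1, 1, 1]

Z[0]=23
i=1: outside box; Z[1]=0
i=2: outside box; Z[2]=2 extend→box=[2,4)
i=3: min(r-i=1, Z[1]=0)=0; Z[3]=0
i=4: outside box; Z[4]=0
i=5: outside box; Z[5]=2 extend→box=[5,7)
i=6: min(r-i=1, Z[1]=0)=0; Z[6]=0
i=7: outside box; Z[7]=0
i=8: outside box; Z[8]=4 extend→box=[8,12)
i=9: min(r-i=3, Z[1]=0)=0; Z[9]=0
i=10: min(r-i=2, Z[2]=2)=2; Z[10]=2
i=11: min(r-i=1, Z[3]=0)=0; Z[11]=0
i=12: outside box; Z[12]=0
i=13: outside box; Z[13]=1 extend→box=[13,14)
i=14: outside box; Z[14]=1 extend→box=[14,15)
i=15: outside box; Z[15]=1 extend→box=[15,16)
i=16: outside box; Z[16]=4 extend→box=[16,20)
i=17: min(r-i=3, Z[1]=0)=0; Z[17]=0
i=18: min(r-i=2, Z[2]=2)=2; Z[18]=3 extend→box=[18,21)
i=19: min(r-i=2, Z[1]=0)=0; Z[19]=0
i=20: min(r-i=1, Z[2]=2)=1; Z[20]=1
i=21: outside box; Z[21]=1 extend→box=[21,22)
i=22: outside box; Z[22]=1 extend→box=[22,23)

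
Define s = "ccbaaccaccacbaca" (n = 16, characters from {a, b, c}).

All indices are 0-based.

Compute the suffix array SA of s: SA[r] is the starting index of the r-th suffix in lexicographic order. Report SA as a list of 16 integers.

rank | idx | suffix
   0 |  15 | a
   1 |   3 | aaccaccacbaca
   2 |  13 | aca
   3 |  10 | acbaca
   4 |   7 | accacbaca
   5 |   4 | accaccacbaca
   6 |   2 | baaccaccacbaca
   7 |  12 | baca
   8 |  14 | ca
   9 |   9 | cacbaca
  10 |   6 | caccacbaca
  11 |   1 | cbaaccaccacbaca
  12 |  11 | cbaca
  13 |   8 | ccacbaca
  14 |   5 | ccaccacbaca
  15 |   0 | ccbaaccaccacbaca

[15, 3, 13, 10, 7, 4, 2, 12, 14, 9, 6, 1, 11, 8, 5, 0]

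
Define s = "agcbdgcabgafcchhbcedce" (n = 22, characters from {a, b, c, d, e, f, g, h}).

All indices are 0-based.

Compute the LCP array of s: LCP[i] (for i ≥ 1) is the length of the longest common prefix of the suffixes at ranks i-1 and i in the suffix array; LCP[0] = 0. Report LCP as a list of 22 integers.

[0, 1, 1, 0, 1, 1, 0, 1, 1, 1, 2, 1, 0, 1, 0, 1, 0, 0, 1, 2, 0, 1]

rank→(start, suffix):
  0 → (7, 'abgafcchhbcedce')
  1 → (10, 'afcchhbcedce')
  2 → (0, 'agcbdgcabgafcchhbcedce')
  3 → (16, 'bcedce')
  4 → (3, 'bdgcabgafcchhbcedce')
  5 → (8, 'bgafcchhbcedce')
  6 → (6, 'cabgafcchhbcedce')
  7 → (2, 'cbdgcabgafcchhbcedce')
  8 → (12, 'cchhbcedce')
  9 → (20, 'ce')
  10 → (17, 'cedce')
  11 → (13, 'chhbcedce')
  12 → (19, 'dce')
  13 → (4, 'dgcabgafcchhbcedce')
  14 → (21, 'e')
  15 → (18, 'edce')
  16 → (11, 'fcchhbcedce')
  17 → (9, 'gafcchhbcedce')
  18 → (5, 'gcabgafcchhbcedce')
  19 → (1, 'gcbdgcabgafcchhbcedce')
  20 → (15, 'hbcedce')
  21 → (14, 'hhbcedce')

SA = [7, 10, 0, 16, 3, 8, 6, 2, 12, 20, 17, 13, 19, 4, 21, 18, 11, 9, 5, 1, 15, 14]
rank  pair      lcp
   1  s[7:],s[10:]  1  'a'
   2  s[10:],s[0:]  1  'a'
   3  s[0:],s[16:]  0  ''
   4  s[16:],s[3:]  1  'b'
   5  s[3:],s[8:]  1  'b'
   6  s[8:],s[6:]  0  ''
   7  s[6:],s[2:]  1  'c'
   8  s[2:],s[12:]  1  'c'
   9  s[12:],s[20:]  1  'c'
  10  s[20:],s[17:]  2  'ce'
  11  s[17:],s[13:]  1  'c'
  12  s[13:],s[19:]  0  ''
  13  s[19:],s[4:]  1  'd'
  14  s[4:],s[21:]  0  ''
  15  s[21:],s[18:]  1  'e'
  16  s[18:],s[11:]  0  ''
  17  s[11:],s[9:]  0  ''
  18  s[9:],s[5:]  1  'g'
  19  s[5:],s[1:]  2  'gc'
  20  s[1:],s[15:]  0  ''
  21  s[15:],s[14:]  1  'h'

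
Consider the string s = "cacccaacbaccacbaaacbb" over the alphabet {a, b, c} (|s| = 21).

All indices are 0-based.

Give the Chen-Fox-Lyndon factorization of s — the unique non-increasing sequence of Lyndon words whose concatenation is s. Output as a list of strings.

["c", "accc", "aacbaccacb", "aaacbb"]

emit factor 1: 'c' (i=0, period=1)
emit factor 2: 'accc' (i=1, period=4)
emit factor 3: 'aacbaccacb' (i=5, period=10)
emit factor 4: 'aaacbb' (i=15, period=6)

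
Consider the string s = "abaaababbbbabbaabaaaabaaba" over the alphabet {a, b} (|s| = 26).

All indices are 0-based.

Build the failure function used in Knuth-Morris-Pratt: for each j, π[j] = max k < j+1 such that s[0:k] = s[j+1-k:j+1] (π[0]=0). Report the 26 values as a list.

π[0] = 0
j=1 s[j]='b': π[1]=0 (border '')
j=2 s[j]='a': π[2]=1 (border 'a')
j=3 s[j]='a': k: 1→0; π[3]=1 (border 'a')
j=4 s[j]='a': k: 1→0; π[4]=1 (border 'a')
j=5 s[j]='b': π[5]=2 (border 'ab')
j=6 s[j]='a': π[6]=3 (border 'aba')
j=7 s[j]='b': k: 3→1; π[7]=2 (border 'ab')
j=8 s[j]='b': k: 2→0; π[8]=0 (border '')
j=9 s[j]='b': π[9]=0 (border '')
j=10 s[j]='b': π[10]=0 (border '')
j=11 s[j]='a': π[11]=1 (border 'a')
j=12 s[j]='b': π[12]=2 (border 'ab')
j=13 s[j]='b': k: 2→0; π[13]=0 (border '')
j=14 s[j]='a': π[14]=1 (border 'a')
j=15 s[j]='a': k: 1→0; π[15]=1 (border 'a')
j=16 s[j]='b': π[16]=2 (border 'ab')
j=17 s[j]='a': π[17]=3 (border 'aba')
j=18 s[j]='a': π[18]=4 (border 'abaa')
j=19 s[j]='a': π[19]=5 (border 'abaaa')
j=20 s[j]='a': k: 5→1→0; π[20]=1 (border 'a')
j=21 s[j]='b': π[21]=2 (border 'ab')
j=22 s[j]='a': π[22]=3 (border 'aba')
j=23 s[j]='a': π[23]=4 (border 'abaa')
j=24 s[j]='b': k: 4→1; π[24]=2 (border 'ab')
j=25 s[j]='a': π[25]=3 (border 'aba')

[0, 0, 1, 1, 1, 2, 3, 2, 0, 0, 0, 1, 2, 0, 1, 1, 2, 3, 4, 5, 1, 2, 3, 4, 2, 3]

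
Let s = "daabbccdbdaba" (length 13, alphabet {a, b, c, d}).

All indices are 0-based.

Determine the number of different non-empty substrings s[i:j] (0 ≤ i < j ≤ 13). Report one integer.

80

sorted suffixes:
  #0 SA[0]=12  'a'
  #1 SA[1]=1  'aabbccdbdaba'
  #2 SA[2]=10  'aba'
  #3 SA[3]=2  'abbccdbdaba'
  #4 SA[4]=11  'ba'
  #5 SA[5]=3  'bbccdbdaba'
  #6 SA[6]=4  'bccdbdaba'
  #7 SA[7]=8  'bdaba'
  #8 SA[8]=5  'ccdbdaba'
  #9 SA[9]=6  'cdbdaba'
  #10 SA[10]=0  'daabbccdbdaba'
  #11 SA[11]=9  'daba'
  #12 SA[12]=7  'dbdaba'

SA = [12, 1, 10, 2, 11, 3, 4, 8, 5, 6, 0, 9, 7]
i: (SA[i-1],SA[i]) lcp shared
  1: (12,1) 1 'a'
  2: (1,10) 1 'a'
  3: (10,2) 2 'ab'
  4: (2,11) 0 ''
  5: (11,3) 1 'b'
  6: (3,4) 1 'b'
  7: (4,8) 1 'b'
  8: (8,5) 0 ''
  9: (5,6) 1 'c'
  10: (6,0) 0 ''
  11: (0,9) 2 'da'
  12: (9,7) 1 'd'

n(n+1)/2 = 13·14/2 = 91
Σ LCP = 0 + 1 + 1 + 2 + 0 + 1 + 1 + 1 + 0 + 1 + 0 + 2 + 1 = 11
distinct = 91 − 11 = 80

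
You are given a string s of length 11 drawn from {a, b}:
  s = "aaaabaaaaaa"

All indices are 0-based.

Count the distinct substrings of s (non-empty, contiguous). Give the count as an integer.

rank | idx | suffix
   0 |  10 | a
   1 |   9 | aa
   2 |   8 | aaa
   3 |   7 | aaaa
   4 |   6 | aaaaa
   5 |   5 | aaaaaa
   6 |   0 | aaaabaaaaaa
   7 |   1 | aaabaaaaaa
   8 |   2 | aabaaaaaa
   9 |   3 | abaaaaaa
  10 |   4 | baaaaaa

SA = [10, 9, 8, 7, 6, 5, 0, 1, 2, 3, 4]
[i] adj suffixes → lcp
  [1] 10/9 → 1 ('a')
  [2] 9/8 → 2 ('aa')
  [3] 8/7 → 3 ('aaa')
  [4] 7/6 → 4 ('aaaa')
  [5] 6/5 → 5 ('aaaaa')
  [6] 5/0 → 4 ('aaaa')
  [7] 0/1 → 3 ('aaa')
  [8] 1/2 → 2 ('aa')
  [9] 2/3 → 1 ('a')
  [10] 3/4 → 0 ('')

n(n+1)/2 = 11·12/2 = 66
Σ LCP = 0 + 1 + 2 + 3 + 4 + 5 + 4 + 3 + 2 + 1 + 0 = 25
distinct = 66 − 25 = 41

41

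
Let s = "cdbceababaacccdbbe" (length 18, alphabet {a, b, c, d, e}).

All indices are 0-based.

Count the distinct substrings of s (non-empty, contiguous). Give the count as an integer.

sorted suffixes:
  #0 SA[0]=9  'aacccdbbe'
  #1 SA[1]=7  'abaacccdbbe'
  #2 SA[2]=5  'ababaacccdbbe'
  #3 SA[3]=10  'acccdbbe'
  #4 SA[4]=8  'baacccdbbe'
  #5 SA[5]=6  'babaacccdbbe'
  #6 SA[6]=15  'bbe'
  #7 SA[7]=2  'bceababaacccdbbe'
  #8 SA[8]=16  'be'
  #9 SA[9]=11  'cccdbbe'
  #10 SA[10]=12  'ccdbbe'
  #11 SA[11]=13  'cdbbe'
  #12 SA[12]=0  'cdbceababaacccdbbe'
  #13 SA[13]=3  'ceababaacccdbbe'
  #14 SA[14]=14  'dbbe'
  #15 SA[15]=1  'dbceababaacccdbbe'
  #16 SA[16]=17  'e'
  #17 SA[17]=4  'eababaacccdbbe'

SA = [9, 7, 5, 10, 8, 6, 15, 2, 16, 11, 12, 13, 0, 3, 14, 1, 17, 4]
i: (SA[i-1],SA[i]) lcp shared
  1: (9,7) 1 'a'
  2: (7,5) 3 'aba'
  3: (5,10) 1 'a'
  4: (10,8) 0 ''
  5: (8,6) 2 'ba'
  6: (6,15) 1 'b'
  7: (15,2) 1 'b'
  8: (2,16) 1 'b'
  9: (16,11) 0 ''
  10: (11,12) 2 'cc'
  11: (12,13) 1 'c'
  12: (13,0) 3 'cdb'
  13: (0,3) 1 'c'
  14: (3,14) 0 ''
  15: (14,1) 2 'db'
  16: (1,17) 0 ''
  17: (17,4) 1 'e'

n(n+1)/2 = 18·19/2 = 171
Σ LCP = 0 + 1 + 3 + 1 + 0 + 2 + 1 + 1 + 1 + 0 + 2 + 1 + 3 + 1 + 0 + 2 + 0 + 1 = 20
distinct = 171 − 20 = 151

151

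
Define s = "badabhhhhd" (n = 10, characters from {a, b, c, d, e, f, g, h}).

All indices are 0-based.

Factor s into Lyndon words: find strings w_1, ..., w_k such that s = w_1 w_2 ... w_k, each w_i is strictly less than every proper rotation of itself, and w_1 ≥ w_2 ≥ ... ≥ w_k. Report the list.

emit factor 1: 'b' (i=0, period=1)
emit factor 2: 'ad' (i=1, period=2)
emit factor 3: 'abhhhhd' (i=3, period=7)

["b", "ad", "abhhhhd"]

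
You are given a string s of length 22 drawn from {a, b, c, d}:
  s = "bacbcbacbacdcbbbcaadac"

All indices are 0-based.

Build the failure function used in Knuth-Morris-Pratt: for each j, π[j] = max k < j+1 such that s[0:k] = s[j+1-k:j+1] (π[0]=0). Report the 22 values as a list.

π[0] = 0
j=1 s[j]='a': π[1]=0 (border '')
j=2 s[j]='c': π[2]=0 (border '')
j=3 s[j]='b': π[3]=1 (border 'b')
j=4 s[j]='c': k: 1→0; π[4]=0 (border '')
j=5 s[j]='b': π[5]=1 (border 'b')
j=6 s[j]='a': π[6]=2 (border 'ba')
j=7 s[j]='c': π[7]=3 (border 'bac')
j=8 s[j]='b': π[8]=4 (border 'bacb')
j=9 s[j]='a': k: 4→1; π[9]=2 (border 'ba')
j=10 s[j]='c': π[10]=3 (border 'bac')
j=11 s[j]='d': k: 3→0; π[11]=0 (border '')
j=12 s[j]='c': π[12]=0 (border '')
j=13 s[j]='b': π[13]=1 (border 'b')
j=14 s[j]='b': k: 1→0; π[14]=1 (border 'b')
j=15 s[j]='b': k: 1→0; π[15]=1 (border 'b')
j=16 s[j]='c': k: 1→0; π[16]=0 (border '')
j=17 s[j]='a': π[17]=0 (border '')
j=18 s[j]='a': π[18]=0 (border '')
j=19 s[j]='d': π[19]=0 (border '')
j=20 s[j]='a': π[20]=0 (border '')
j=21 s[j]='c': π[21]=0 (border '')

[0, 0, 0, 1, 0, 1, 2, 3, 4, 2, 3, 0, 0, 1, 1, 1, 0, 0, 0, 0, 0, 0]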